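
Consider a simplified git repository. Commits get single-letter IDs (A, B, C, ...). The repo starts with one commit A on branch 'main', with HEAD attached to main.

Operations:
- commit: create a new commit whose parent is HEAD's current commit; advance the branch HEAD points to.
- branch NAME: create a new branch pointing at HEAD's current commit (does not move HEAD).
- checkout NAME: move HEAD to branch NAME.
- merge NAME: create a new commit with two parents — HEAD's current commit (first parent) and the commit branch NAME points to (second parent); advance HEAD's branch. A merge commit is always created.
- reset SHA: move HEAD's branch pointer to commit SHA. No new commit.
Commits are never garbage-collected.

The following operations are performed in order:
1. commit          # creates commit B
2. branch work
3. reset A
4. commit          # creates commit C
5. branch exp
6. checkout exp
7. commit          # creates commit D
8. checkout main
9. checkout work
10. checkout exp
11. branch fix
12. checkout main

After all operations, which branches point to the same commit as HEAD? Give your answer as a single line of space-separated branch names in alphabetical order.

After op 1 (commit): HEAD=main@B [main=B]
After op 2 (branch): HEAD=main@B [main=B work=B]
After op 3 (reset): HEAD=main@A [main=A work=B]
After op 4 (commit): HEAD=main@C [main=C work=B]
After op 5 (branch): HEAD=main@C [exp=C main=C work=B]
After op 6 (checkout): HEAD=exp@C [exp=C main=C work=B]
After op 7 (commit): HEAD=exp@D [exp=D main=C work=B]
After op 8 (checkout): HEAD=main@C [exp=D main=C work=B]
After op 9 (checkout): HEAD=work@B [exp=D main=C work=B]
After op 10 (checkout): HEAD=exp@D [exp=D main=C work=B]
After op 11 (branch): HEAD=exp@D [exp=D fix=D main=C work=B]
After op 12 (checkout): HEAD=main@C [exp=D fix=D main=C work=B]

Answer: main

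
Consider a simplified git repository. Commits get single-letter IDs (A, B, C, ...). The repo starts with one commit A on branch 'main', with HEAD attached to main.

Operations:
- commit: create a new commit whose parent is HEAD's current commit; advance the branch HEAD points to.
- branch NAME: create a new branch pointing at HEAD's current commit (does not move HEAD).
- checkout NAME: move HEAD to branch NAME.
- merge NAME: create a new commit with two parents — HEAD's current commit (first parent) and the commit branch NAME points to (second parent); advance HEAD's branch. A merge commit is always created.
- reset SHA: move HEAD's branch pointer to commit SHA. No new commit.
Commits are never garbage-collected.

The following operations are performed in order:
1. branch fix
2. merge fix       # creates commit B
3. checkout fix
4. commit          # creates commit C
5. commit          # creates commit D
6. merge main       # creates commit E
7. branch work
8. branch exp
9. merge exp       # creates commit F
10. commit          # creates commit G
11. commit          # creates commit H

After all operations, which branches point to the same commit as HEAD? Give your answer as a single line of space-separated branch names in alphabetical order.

Answer: fix

Derivation:
After op 1 (branch): HEAD=main@A [fix=A main=A]
After op 2 (merge): HEAD=main@B [fix=A main=B]
After op 3 (checkout): HEAD=fix@A [fix=A main=B]
After op 4 (commit): HEAD=fix@C [fix=C main=B]
After op 5 (commit): HEAD=fix@D [fix=D main=B]
After op 6 (merge): HEAD=fix@E [fix=E main=B]
After op 7 (branch): HEAD=fix@E [fix=E main=B work=E]
After op 8 (branch): HEAD=fix@E [exp=E fix=E main=B work=E]
After op 9 (merge): HEAD=fix@F [exp=E fix=F main=B work=E]
After op 10 (commit): HEAD=fix@G [exp=E fix=G main=B work=E]
After op 11 (commit): HEAD=fix@H [exp=E fix=H main=B work=E]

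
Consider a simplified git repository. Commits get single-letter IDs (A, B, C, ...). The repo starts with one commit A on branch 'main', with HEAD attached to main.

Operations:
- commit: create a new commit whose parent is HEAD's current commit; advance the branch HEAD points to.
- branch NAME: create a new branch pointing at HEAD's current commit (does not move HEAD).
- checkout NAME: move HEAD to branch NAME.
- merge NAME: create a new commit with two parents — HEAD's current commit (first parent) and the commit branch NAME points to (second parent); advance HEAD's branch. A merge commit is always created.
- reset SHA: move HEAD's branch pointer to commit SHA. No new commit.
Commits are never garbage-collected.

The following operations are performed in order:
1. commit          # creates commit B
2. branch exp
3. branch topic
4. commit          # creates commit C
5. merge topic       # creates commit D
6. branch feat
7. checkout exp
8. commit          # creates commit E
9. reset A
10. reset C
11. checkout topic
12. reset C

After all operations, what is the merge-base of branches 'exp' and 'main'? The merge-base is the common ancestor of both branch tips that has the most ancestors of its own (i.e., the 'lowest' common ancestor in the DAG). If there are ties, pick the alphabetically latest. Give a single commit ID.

After op 1 (commit): HEAD=main@B [main=B]
After op 2 (branch): HEAD=main@B [exp=B main=B]
After op 3 (branch): HEAD=main@B [exp=B main=B topic=B]
After op 4 (commit): HEAD=main@C [exp=B main=C topic=B]
After op 5 (merge): HEAD=main@D [exp=B main=D topic=B]
After op 6 (branch): HEAD=main@D [exp=B feat=D main=D topic=B]
After op 7 (checkout): HEAD=exp@B [exp=B feat=D main=D topic=B]
After op 8 (commit): HEAD=exp@E [exp=E feat=D main=D topic=B]
After op 9 (reset): HEAD=exp@A [exp=A feat=D main=D topic=B]
After op 10 (reset): HEAD=exp@C [exp=C feat=D main=D topic=B]
After op 11 (checkout): HEAD=topic@B [exp=C feat=D main=D topic=B]
After op 12 (reset): HEAD=topic@C [exp=C feat=D main=D topic=C]
ancestors(exp=C): ['A', 'B', 'C']
ancestors(main=D): ['A', 'B', 'C', 'D']
common: ['A', 'B', 'C']

Answer: C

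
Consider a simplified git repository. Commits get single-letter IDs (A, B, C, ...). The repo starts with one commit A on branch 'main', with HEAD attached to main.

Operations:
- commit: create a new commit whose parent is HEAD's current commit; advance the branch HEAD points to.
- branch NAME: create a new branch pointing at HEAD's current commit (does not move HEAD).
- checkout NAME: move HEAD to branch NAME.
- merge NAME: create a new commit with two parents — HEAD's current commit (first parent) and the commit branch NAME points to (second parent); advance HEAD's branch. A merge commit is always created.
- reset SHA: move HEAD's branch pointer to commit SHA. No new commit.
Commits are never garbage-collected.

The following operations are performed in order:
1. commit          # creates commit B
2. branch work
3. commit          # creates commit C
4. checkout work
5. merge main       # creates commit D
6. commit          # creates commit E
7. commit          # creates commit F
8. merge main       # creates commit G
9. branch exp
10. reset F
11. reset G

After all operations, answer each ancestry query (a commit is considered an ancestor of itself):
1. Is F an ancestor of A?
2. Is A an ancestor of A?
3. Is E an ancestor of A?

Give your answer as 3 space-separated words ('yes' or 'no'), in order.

Answer: no yes no

Derivation:
After op 1 (commit): HEAD=main@B [main=B]
After op 2 (branch): HEAD=main@B [main=B work=B]
After op 3 (commit): HEAD=main@C [main=C work=B]
After op 4 (checkout): HEAD=work@B [main=C work=B]
After op 5 (merge): HEAD=work@D [main=C work=D]
After op 6 (commit): HEAD=work@E [main=C work=E]
After op 7 (commit): HEAD=work@F [main=C work=F]
After op 8 (merge): HEAD=work@G [main=C work=G]
After op 9 (branch): HEAD=work@G [exp=G main=C work=G]
After op 10 (reset): HEAD=work@F [exp=G main=C work=F]
After op 11 (reset): HEAD=work@G [exp=G main=C work=G]
ancestors(A) = {A}; F in? no
ancestors(A) = {A}; A in? yes
ancestors(A) = {A}; E in? no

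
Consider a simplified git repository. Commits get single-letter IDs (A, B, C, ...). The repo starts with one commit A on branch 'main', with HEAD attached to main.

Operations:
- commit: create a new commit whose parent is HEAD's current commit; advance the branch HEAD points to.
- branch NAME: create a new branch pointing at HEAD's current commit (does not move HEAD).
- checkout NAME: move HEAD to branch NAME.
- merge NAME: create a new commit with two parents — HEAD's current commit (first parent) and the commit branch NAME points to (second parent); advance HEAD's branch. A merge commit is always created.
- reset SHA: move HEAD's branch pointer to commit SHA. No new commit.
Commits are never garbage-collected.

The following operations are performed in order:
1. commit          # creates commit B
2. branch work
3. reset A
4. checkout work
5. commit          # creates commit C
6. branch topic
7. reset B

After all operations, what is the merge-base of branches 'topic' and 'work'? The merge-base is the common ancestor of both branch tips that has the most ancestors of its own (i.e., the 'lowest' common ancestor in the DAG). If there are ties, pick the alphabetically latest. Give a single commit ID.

After op 1 (commit): HEAD=main@B [main=B]
After op 2 (branch): HEAD=main@B [main=B work=B]
After op 3 (reset): HEAD=main@A [main=A work=B]
After op 4 (checkout): HEAD=work@B [main=A work=B]
After op 5 (commit): HEAD=work@C [main=A work=C]
After op 6 (branch): HEAD=work@C [main=A topic=C work=C]
After op 7 (reset): HEAD=work@B [main=A topic=C work=B]
ancestors(topic=C): ['A', 'B', 'C']
ancestors(work=B): ['A', 'B']
common: ['A', 'B']

Answer: B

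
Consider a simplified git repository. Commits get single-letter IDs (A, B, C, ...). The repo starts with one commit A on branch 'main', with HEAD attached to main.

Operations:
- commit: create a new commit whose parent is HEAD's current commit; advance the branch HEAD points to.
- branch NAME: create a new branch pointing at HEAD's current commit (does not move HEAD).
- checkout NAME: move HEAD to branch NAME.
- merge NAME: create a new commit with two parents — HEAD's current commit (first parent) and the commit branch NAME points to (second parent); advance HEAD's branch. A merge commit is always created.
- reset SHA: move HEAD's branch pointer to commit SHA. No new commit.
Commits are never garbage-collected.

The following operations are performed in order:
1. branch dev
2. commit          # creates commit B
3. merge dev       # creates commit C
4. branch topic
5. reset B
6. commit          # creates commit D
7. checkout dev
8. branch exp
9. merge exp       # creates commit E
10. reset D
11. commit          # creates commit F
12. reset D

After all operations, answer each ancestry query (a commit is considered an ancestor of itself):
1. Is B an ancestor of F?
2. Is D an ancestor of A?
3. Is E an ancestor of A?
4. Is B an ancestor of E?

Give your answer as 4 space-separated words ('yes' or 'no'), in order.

After op 1 (branch): HEAD=main@A [dev=A main=A]
After op 2 (commit): HEAD=main@B [dev=A main=B]
After op 3 (merge): HEAD=main@C [dev=A main=C]
After op 4 (branch): HEAD=main@C [dev=A main=C topic=C]
After op 5 (reset): HEAD=main@B [dev=A main=B topic=C]
After op 6 (commit): HEAD=main@D [dev=A main=D topic=C]
After op 7 (checkout): HEAD=dev@A [dev=A main=D topic=C]
After op 8 (branch): HEAD=dev@A [dev=A exp=A main=D topic=C]
After op 9 (merge): HEAD=dev@E [dev=E exp=A main=D topic=C]
After op 10 (reset): HEAD=dev@D [dev=D exp=A main=D topic=C]
After op 11 (commit): HEAD=dev@F [dev=F exp=A main=D topic=C]
After op 12 (reset): HEAD=dev@D [dev=D exp=A main=D topic=C]
ancestors(F) = {A,B,D,F}; B in? yes
ancestors(A) = {A}; D in? no
ancestors(A) = {A}; E in? no
ancestors(E) = {A,E}; B in? no

Answer: yes no no no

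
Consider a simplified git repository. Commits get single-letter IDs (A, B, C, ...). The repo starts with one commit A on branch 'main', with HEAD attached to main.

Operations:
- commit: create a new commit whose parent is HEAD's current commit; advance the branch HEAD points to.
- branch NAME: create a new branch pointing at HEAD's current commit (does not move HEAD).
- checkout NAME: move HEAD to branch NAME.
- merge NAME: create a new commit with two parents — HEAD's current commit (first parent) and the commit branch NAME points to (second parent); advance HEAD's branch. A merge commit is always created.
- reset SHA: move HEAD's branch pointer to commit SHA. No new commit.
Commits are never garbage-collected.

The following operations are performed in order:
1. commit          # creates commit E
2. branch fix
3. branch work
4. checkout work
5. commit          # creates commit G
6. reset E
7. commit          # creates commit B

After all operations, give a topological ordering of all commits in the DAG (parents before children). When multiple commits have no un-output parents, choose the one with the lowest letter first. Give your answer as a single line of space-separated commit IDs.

After op 1 (commit): HEAD=main@E [main=E]
After op 2 (branch): HEAD=main@E [fix=E main=E]
After op 3 (branch): HEAD=main@E [fix=E main=E work=E]
After op 4 (checkout): HEAD=work@E [fix=E main=E work=E]
After op 5 (commit): HEAD=work@G [fix=E main=E work=G]
After op 6 (reset): HEAD=work@E [fix=E main=E work=E]
After op 7 (commit): HEAD=work@B [fix=E main=E work=B]
commit A: parents=[]
commit B: parents=['E']
commit E: parents=['A']
commit G: parents=['E']

Answer: A E B G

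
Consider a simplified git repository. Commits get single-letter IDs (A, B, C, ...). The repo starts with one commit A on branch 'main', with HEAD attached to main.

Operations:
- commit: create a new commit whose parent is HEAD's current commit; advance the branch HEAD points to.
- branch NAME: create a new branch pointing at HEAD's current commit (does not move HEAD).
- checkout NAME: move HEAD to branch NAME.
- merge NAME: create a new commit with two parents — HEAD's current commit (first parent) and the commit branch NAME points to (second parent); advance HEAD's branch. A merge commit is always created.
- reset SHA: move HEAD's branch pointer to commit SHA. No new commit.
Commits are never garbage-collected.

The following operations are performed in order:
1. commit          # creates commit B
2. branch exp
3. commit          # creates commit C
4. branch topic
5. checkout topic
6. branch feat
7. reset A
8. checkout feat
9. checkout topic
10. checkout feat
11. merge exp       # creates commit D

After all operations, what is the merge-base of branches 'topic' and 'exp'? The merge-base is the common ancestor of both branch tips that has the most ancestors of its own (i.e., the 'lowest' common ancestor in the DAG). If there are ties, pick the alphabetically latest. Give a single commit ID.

After op 1 (commit): HEAD=main@B [main=B]
After op 2 (branch): HEAD=main@B [exp=B main=B]
After op 3 (commit): HEAD=main@C [exp=B main=C]
After op 4 (branch): HEAD=main@C [exp=B main=C topic=C]
After op 5 (checkout): HEAD=topic@C [exp=B main=C topic=C]
After op 6 (branch): HEAD=topic@C [exp=B feat=C main=C topic=C]
After op 7 (reset): HEAD=topic@A [exp=B feat=C main=C topic=A]
After op 8 (checkout): HEAD=feat@C [exp=B feat=C main=C topic=A]
After op 9 (checkout): HEAD=topic@A [exp=B feat=C main=C topic=A]
After op 10 (checkout): HEAD=feat@C [exp=B feat=C main=C topic=A]
After op 11 (merge): HEAD=feat@D [exp=B feat=D main=C topic=A]
ancestors(topic=A): ['A']
ancestors(exp=B): ['A', 'B']
common: ['A']

Answer: A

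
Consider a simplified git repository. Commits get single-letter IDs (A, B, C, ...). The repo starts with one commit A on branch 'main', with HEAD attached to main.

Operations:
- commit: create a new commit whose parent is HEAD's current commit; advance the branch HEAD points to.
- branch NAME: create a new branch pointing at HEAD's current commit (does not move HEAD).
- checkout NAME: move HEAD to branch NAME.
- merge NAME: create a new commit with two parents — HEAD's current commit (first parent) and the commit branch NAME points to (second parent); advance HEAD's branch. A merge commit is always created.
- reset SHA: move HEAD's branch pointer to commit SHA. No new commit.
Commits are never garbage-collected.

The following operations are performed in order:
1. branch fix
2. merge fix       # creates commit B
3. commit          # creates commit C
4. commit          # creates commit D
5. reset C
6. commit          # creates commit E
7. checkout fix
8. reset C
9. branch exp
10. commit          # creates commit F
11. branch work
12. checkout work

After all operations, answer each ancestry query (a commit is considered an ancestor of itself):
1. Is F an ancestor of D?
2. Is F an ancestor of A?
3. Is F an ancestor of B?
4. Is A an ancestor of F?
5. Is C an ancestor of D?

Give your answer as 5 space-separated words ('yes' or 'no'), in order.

Answer: no no no yes yes

Derivation:
After op 1 (branch): HEAD=main@A [fix=A main=A]
After op 2 (merge): HEAD=main@B [fix=A main=B]
After op 3 (commit): HEAD=main@C [fix=A main=C]
After op 4 (commit): HEAD=main@D [fix=A main=D]
After op 5 (reset): HEAD=main@C [fix=A main=C]
After op 6 (commit): HEAD=main@E [fix=A main=E]
After op 7 (checkout): HEAD=fix@A [fix=A main=E]
After op 8 (reset): HEAD=fix@C [fix=C main=E]
After op 9 (branch): HEAD=fix@C [exp=C fix=C main=E]
After op 10 (commit): HEAD=fix@F [exp=C fix=F main=E]
After op 11 (branch): HEAD=fix@F [exp=C fix=F main=E work=F]
After op 12 (checkout): HEAD=work@F [exp=C fix=F main=E work=F]
ancestors(D) = {A,B,C,D}; F in? no
ancestors(A) = {A}; F in? no
ancestors(B) = {A,B}; F in? no
ancestors(F) = {A,B,C,F}; A in? yes
ancestors(D) = {A,B,C,D}; C in? yes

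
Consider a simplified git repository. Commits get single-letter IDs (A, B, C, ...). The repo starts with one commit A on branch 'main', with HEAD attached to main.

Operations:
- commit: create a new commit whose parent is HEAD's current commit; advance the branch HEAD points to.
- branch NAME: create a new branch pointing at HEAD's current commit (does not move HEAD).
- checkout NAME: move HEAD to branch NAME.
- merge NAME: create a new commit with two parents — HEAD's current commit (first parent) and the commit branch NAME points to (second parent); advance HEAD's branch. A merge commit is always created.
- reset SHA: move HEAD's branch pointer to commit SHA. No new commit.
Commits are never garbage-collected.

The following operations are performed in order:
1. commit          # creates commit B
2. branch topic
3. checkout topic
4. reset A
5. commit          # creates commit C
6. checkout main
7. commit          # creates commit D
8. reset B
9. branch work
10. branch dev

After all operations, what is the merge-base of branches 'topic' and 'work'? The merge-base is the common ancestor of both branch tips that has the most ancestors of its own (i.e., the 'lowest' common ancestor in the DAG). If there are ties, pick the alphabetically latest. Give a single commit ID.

After op 1 (commit): HEAD=main@B [main=B]
After op 2 (branch): HEAD=main@B [main=B topic=B]
After op 3 (checkout): HEAD=topic@B [main=B topic=B]
After op 4 (reset): HEAD=topic@A [main=B topic=A]
After op 5 (commit): HEAD=topic@C [main=B topic=C]
After op 6 (checkout): HEAD=main@B [main=B topic=C]
After op 7 (commit): HEAD=main@D [main=D topic=C]
After op 8 (reset): HEAD=main@B [main=B topic=C]
After op 9 (branch): HEAD=main@B [main=B topic=C work=B]
After op 10 (branch): HEAD=main@B [dev=B main=B topic=C work=B]
ancestors(topic=C): ['A', 'C']
ancestors(work=B): ['A', 'B']
common: ['A']

Answer: A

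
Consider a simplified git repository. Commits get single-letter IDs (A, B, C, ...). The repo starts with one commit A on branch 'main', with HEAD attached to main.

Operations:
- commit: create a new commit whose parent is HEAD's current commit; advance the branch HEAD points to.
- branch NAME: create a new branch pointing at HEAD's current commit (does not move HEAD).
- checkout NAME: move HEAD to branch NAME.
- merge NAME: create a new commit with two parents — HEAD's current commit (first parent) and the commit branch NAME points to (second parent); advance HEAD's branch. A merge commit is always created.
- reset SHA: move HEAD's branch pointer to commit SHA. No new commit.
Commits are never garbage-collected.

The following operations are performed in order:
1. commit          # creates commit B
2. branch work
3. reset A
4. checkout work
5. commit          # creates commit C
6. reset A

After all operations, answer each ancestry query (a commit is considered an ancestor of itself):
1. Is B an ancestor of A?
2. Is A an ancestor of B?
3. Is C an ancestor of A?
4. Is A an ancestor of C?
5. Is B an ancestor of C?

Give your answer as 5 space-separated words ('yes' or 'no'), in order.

Answer: no yes no yes yes

Derivation:
After op 1 (commit): HEAD=main@B [main=B]
After op 2 (branch): HEAD=main@B [main=B work=B]
After op 3 (reset): HEAD=main@A [main=A work=B]
After op 4 (checkout): HEAD=work@B [main=A work=B]
After op 5 (commit): HEAD=work@C [main=A work=C]
After op 6 (reset): HEAD=work@A [main=A work=A]
ancestors(A) = {A}; B in? no
ancestors(B) = {A,B}; A in? yes
ancestors(A) = {A}; C in? no
ancestors(C) = {A,B,C}; A in? yes
ancestors(C) = {A,B,C}; B in? yes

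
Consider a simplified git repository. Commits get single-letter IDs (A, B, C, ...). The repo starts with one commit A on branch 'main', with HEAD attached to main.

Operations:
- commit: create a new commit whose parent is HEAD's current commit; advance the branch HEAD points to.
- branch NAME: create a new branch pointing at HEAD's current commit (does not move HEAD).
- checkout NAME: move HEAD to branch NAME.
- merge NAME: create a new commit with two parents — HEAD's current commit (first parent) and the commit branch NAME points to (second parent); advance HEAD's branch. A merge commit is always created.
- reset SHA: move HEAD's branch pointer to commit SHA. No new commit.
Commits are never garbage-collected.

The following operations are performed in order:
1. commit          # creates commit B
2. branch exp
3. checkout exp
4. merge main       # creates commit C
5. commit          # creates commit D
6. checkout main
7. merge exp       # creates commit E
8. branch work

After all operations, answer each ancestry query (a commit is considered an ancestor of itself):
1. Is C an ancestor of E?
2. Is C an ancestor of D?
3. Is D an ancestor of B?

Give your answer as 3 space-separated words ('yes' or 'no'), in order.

After op 1 (commit): HEAD=main@B [main=B]
After op 2 (branch): HEAD=main@B [exp=B main=B]
After op 3 (checkout): HEAD=exp@B [exp=B main=B]
After op 4 (merge): HEAD=exp@C [exp=C main=B]
After op 5 (commit): HEAD=exp@D [exp=D main=B]
After op 6 (checkout): HEAD=main@B [exp=D main=B]
After op 7 (merge): HEAD=main@E [exp=D main=E]
After op 8 (branch): HEAD=main@E [exp=D main=E work=E]
ancestors(E) = {A,B,C,D,E}; C in? yes
ancestors(D) = {A,B,C,D}; C in? yes
ancestors(B) = {A,B}; D in? no

Answer: yes yes no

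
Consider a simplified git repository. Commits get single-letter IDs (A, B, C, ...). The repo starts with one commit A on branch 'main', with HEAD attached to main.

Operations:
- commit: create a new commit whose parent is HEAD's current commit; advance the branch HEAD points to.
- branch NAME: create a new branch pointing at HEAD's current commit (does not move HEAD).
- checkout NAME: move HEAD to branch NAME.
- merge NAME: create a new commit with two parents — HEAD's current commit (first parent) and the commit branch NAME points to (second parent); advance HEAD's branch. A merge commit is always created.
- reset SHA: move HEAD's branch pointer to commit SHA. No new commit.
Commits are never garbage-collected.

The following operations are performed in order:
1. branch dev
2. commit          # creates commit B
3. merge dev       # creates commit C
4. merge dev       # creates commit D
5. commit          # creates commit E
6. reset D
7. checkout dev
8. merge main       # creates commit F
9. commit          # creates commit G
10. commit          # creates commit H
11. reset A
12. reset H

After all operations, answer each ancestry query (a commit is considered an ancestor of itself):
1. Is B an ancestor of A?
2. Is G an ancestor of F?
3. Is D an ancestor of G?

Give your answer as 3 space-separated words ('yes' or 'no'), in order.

Answer: no no yes

Derivation:
After op 1 (branch): HEAD=main@A [dev=A main=A]
After op 2 (commit): HEAD=main@B [dev=A main=B]
After op 3 (merge): HEAD=main@C [dev=A main=C]
After op 4 (merge): HEAD=main@D [dev=A main=D]
After op 5 (commit): HEAD=main@E [dev=A main=E]
After op 6 (reset): HEAD=main@D [dev=A main=D]
After op 7 (checkout): HEAD=dev@A [dev=A main=D]
After op 8 (merge): HEAD=dev@F [dev=F main=D]
After op 9 (commit): HEAD=dev@G [dev=G main=D]
After op 10 (commit): HEAD=dev@H [dev=H main=D]
After op 11 (reset): HEAD=dev@A [dev=A main=D]
After op 12 (reset): HEAD=dev@H [dev=H main=D]
ancestors(A) = {A}; B in? no
ancestors(F) = {A,B,C,D,F}; G in? no
ancestors(G) = {A,B,C,D,F,G}; D in? yes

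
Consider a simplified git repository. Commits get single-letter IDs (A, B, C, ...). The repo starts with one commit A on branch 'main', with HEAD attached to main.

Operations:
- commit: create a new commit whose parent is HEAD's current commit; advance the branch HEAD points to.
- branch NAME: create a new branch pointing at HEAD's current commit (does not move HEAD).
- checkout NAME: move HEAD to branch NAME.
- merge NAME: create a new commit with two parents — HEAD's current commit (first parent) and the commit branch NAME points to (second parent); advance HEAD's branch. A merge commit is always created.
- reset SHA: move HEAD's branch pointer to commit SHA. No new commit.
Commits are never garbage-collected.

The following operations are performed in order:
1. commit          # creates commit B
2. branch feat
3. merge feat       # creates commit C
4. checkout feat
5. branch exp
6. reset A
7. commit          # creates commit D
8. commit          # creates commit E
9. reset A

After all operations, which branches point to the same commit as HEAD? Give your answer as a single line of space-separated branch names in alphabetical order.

Answer: feat

Derivation:
After op 1 (commit): HEAD=main@B [main=B]
After op 2 (branch): HEAD=main@B [feat=B main=B]
After op 3 (merge): HEAD=main@C [feat=B main=C]
After op 4 (checkout): HEAD=feat@B [feat=B main=C]
After op 5 (branch): HEAD=feat@B [exp=B feat=B main=C]
After op 6 (reset): HEAD=feat@A [exp=B feat=A main=C]
After op 7 (commit): HEAD=feat@D [exp=B feat=D main=C]
After op 8 (commit): HEAD=feat@E [exp=B feat=E main=C]
After op 9 (reset): HEAD=feat@A [exp=B feat=A main=C]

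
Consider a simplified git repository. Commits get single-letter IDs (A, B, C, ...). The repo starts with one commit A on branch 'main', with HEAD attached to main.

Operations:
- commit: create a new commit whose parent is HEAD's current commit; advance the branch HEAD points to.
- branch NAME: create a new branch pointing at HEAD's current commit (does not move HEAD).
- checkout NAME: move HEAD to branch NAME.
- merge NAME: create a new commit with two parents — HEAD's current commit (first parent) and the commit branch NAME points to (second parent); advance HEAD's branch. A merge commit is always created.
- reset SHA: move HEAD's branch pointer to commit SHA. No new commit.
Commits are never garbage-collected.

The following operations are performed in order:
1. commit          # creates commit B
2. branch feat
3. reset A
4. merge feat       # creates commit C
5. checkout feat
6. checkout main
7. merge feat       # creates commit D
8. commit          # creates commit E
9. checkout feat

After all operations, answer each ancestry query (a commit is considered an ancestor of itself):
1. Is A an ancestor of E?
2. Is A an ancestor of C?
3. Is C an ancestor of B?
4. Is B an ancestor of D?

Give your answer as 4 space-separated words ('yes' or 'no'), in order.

After op 1 (commit): HEAD=main@B [main=B]
After op 2 (branch): HEAD=main@B [feat=B main=B]
After op 3 (reset): HEAD=main@A [feat=B main=A]
After op 4 (merge): HEAD=main@C [feat=B main=C]
After op 5 (checkout): HEAD=feat@B [feat=B main=C]
After op 6 (checkout): HEAD=main@C [feat=B main=C]
After op 7 (merge): HEAD=main@D [feat=B main=D]
After op 8 (commit): HEAD=main@E [feat=B main=E]
After op 9 (checkout): HEAD=feat@B [feat=B main=E]
ancestors(E) = {A,B,C,D,E}; A in? yes
ancestors(C) = {A,B,C}; A in? yes
ancestors(B) = {A,B}; C in? no
ancestors(D) = {A,B,C,D}; B in? yes

Answer: yes yes no yes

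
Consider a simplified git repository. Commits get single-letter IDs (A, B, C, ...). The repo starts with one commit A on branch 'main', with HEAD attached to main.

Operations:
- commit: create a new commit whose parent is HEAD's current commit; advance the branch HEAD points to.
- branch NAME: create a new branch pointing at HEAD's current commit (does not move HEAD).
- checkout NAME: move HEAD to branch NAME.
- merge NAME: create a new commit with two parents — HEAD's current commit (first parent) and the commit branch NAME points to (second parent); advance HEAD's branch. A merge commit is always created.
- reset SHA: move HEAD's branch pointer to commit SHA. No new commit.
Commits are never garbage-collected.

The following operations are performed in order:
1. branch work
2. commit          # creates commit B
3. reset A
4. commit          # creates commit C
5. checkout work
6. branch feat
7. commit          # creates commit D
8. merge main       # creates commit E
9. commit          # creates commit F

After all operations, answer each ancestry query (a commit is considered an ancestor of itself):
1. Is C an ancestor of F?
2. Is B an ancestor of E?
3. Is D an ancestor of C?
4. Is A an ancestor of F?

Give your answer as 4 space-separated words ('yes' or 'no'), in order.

Answer: yes no no yes

Derivation:
After op 1 (branch): HEAD=main@A [main=A work=A]
After op 2 (commit): HEAD=main@B [main=B work=A]
After op 3 (reset): HEAD=main@A [main=A work=A]
After op 4 (commit): HEAD=main@C [main=C work=A]
After op 5 (checkout): HEAD=work@A [main=C work=A]
After op 6 (branch): HEAD=work@A [feat=A main=C work=A]
After op 7 (commit): HEAD=work@D [feat=A main=C work=D]
After op 8 (merge): HEAD=work@E [feat=A main=C work=E]
After op 9 (commit): HEAD=work@F [feat=A main=C work=F]
ancestors(F) = {A,C,D,E,F}; C in? yes
ancestors(E) = {A,C,D,E}; B in? no
ancestors(C) = {A,C}; D in? no
ancestors(F) = {A,C,D,E,F}; A in? yes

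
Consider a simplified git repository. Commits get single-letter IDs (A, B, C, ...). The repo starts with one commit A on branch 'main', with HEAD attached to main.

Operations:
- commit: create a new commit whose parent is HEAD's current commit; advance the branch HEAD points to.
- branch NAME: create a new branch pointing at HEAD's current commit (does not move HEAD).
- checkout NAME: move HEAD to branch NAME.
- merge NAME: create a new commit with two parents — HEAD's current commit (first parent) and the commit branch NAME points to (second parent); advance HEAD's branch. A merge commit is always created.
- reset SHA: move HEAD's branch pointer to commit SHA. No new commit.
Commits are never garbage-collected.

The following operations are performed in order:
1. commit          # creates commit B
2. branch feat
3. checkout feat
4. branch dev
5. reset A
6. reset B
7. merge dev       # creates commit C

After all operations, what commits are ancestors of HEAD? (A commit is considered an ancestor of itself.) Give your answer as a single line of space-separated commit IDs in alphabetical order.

After op 1 (commit): HEAD=main@B [main=B]
After op 2 (branch): HEAD=main@B [feat=B main=B]
After op 3 (checkout): HEAD=feat@B [feat=B main=B]
After op 4 (branch): HEAD=feat@B [dev=B feat=B main=B]
After op 5 (reset): HEAD=feat@A [dev=B feat=A main=B]
After op 6 (reset): HEAD=feat@B [dev=B feat=B main=B]
After op 7 (merge): HEAD=feat@C [dev=B feat=C main=B]

Answer: A B C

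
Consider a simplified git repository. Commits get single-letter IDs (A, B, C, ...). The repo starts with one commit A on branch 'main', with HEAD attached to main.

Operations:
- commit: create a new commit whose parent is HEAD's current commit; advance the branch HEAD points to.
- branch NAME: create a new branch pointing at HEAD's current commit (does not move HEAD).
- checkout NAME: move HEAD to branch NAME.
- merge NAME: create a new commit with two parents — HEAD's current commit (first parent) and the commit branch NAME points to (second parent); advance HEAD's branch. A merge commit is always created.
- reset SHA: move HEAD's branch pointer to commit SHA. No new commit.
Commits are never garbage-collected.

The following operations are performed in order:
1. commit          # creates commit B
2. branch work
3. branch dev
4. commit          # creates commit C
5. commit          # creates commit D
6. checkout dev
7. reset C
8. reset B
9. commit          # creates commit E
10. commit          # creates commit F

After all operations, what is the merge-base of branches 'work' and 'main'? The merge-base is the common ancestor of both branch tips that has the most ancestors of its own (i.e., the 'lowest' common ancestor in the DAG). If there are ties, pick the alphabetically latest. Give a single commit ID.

Answer: B

Derivation:
After op 1 (commit): HEAD=main@B [main=B]
After op 2 (branch): HEAD=main@B [main=B work=B]
After op 3 (branch): HEAD=main@B [dev=B main=B work=B]
After op 4 (commit): HEAD=main@C [dev=B main=C work=B]
After op 5 (commit): HEAD=main@D [dev=B main=D work=B]
After op 6 (checkout): HEAD=dev@B [dev=B main=D work=B]
After op 7 (reset): HEAD=dev@C [dev=C main=D work=B]
After op 8 (reset): HEAD=dev@B [dev=B main=D work=B]
After op 9 (commit): HEAD=dev@E [dev=E main=D work=B]
After op 10 (commit): HEAD=dev@F [dev=F main=D work=B]
ancestors(work=B): ['A', 'B']
ancestors(main=D): ['A', 'B', 'C', 'D']
common: ['A', 'B']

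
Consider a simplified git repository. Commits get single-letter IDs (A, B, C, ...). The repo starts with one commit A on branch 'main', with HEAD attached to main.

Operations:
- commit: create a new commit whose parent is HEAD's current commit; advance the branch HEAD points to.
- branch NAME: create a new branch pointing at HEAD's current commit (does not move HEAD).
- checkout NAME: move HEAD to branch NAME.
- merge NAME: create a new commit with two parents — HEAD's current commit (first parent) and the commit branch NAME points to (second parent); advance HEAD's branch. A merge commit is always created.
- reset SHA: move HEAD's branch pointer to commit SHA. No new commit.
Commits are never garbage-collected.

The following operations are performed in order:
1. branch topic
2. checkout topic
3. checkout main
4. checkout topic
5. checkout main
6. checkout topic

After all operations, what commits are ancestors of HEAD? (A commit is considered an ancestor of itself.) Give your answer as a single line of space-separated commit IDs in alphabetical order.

Answer: A

Derivation:
After op 1 (branch): HEAD=main@A [main=A topic=A]
After op 2 (checkout): HEAD=topic@A [main=A topic=A]
After op 3 (checkout): HEAD=main@A [main=A topic=A]
After op 4 (checkout): HEAD=topic@A [main=A topic=A]
After op 5 (checkout): HEAD=main@A [main=A topic=A]
After op 6 (checkout): HEAD=topic@A [main=A topic=A]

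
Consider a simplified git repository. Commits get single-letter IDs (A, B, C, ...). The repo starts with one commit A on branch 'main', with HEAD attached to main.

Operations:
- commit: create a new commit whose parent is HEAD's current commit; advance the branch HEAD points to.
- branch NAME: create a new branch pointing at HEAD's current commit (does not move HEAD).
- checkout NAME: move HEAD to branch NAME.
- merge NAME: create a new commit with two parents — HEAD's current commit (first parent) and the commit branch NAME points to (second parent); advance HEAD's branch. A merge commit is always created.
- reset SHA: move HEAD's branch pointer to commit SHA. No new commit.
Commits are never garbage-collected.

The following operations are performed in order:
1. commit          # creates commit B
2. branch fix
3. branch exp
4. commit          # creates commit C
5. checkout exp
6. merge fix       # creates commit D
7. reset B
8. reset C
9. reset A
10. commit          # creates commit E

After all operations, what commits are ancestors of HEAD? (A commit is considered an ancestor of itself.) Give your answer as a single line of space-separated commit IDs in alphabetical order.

Answer: A E

Derivation:
After op 1 (commit): HEAD=main@B [main=B]
After op 2 (branch): HEAD=main@B [fix=B main=B]
After op 3 (branch): HEAD=main@B [exp=B fix=B main=B]
After op 4 (commit): HEAD=main@C [exp=B fix=B main=C]
After op 5 (checkout): HEAD=exp@B [exp=B fix=B main=C]
After op 6 (merge): HEAD=exp@D [exp=D fix=B main=C]
After op 7 (reset): HEAD=exp@B [exp=B fix=B main=C]
After op 8 (reset): HEAD=exp@C [exp=C fix=B main=C]
After op 9 (reset): HEAD=exp@A [exp=A fix=B main=C]
After op 10 (commit): HEAD=exp@E [exp=E fix=B main=C]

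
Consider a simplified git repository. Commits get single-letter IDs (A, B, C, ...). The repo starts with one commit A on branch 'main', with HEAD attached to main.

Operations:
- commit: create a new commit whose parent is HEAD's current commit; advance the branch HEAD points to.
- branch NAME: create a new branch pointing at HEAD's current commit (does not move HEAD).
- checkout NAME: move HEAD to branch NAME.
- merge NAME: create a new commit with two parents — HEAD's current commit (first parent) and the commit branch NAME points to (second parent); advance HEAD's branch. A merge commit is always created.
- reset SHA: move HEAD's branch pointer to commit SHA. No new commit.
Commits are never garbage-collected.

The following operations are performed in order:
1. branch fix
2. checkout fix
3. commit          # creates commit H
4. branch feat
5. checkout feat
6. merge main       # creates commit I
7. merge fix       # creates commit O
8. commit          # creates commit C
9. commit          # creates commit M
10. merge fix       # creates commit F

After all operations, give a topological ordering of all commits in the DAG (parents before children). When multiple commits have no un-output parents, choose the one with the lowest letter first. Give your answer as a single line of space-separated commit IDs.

After op 1 (branch): HEAD=main@A [fix=A main=A]
After op 2 (checkout): HEAD=fix@A [fix=A main=A]
After op 3 (commit): HEAD=fix@H [fix=H main=A]
After op 4 (branch): HEAD=fix@H [feat=H fix=H main=A]
After op 5 (checkout): HEAD=feat@H [feat=H fix=H main=A]
After op 6 (merge): HEAD=feat@I [feat=I fix=H main=A]
After op 7 (merge): HEAD=feat@O [feat=O fix=H main=A]
After op 8 (commit): HEAD=feat@C [feat=C fix=H main=A]
After op 9 (commit): HEAD=feat@M [feat=M fix=H main=A]
After op 10 (merge): HEAD=feat@F [feat=F fix=H main=A]
commit A: parents=[]
commit C: parents=['O']
commit F: parents=['M', 'H']
commit H: parents=['A']
commit I: parents=['H', 'A']
commit M: parents=['C']
commit O: parents=['I', 'H']

Answer: A H I O C M F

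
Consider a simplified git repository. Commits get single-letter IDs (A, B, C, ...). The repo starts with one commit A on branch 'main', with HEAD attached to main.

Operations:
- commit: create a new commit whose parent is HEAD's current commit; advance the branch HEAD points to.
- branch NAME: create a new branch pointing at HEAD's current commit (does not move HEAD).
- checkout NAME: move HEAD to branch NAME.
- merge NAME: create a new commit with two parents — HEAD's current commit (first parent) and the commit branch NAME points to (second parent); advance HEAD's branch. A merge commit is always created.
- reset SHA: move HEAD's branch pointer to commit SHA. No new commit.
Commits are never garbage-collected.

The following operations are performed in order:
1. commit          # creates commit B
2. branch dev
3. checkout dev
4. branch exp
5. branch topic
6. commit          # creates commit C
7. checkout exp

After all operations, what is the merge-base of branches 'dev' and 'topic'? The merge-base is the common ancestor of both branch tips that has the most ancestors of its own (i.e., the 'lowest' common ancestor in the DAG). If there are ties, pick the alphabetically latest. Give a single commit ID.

After op 1 (commit): HEAD=main@B [main=B]
After op 2 (branch): HEAD=main@B [dev=B main=B]
After op 3 (checkout): HEAD=dev@B [dev=B main=B]
After op 4 (branch): HEAD=dev@B [dev=B exp=B main=B]
After op 5 (branch): HEAD=dev@B [dev=B exp=B main=B topic=B]
After op 6 (commit): HEAD=dev@C [dev=C exp=B main=B topic=B]
After op 7 (checkout): HEAD=exp@B [dev=C exp=B main=B topic=B]
ancestors(dev=C): ['A', 'B', 'C']
ancestors(topic=B): ['A', 'B']
common: ['A', 'B']

Answer: B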